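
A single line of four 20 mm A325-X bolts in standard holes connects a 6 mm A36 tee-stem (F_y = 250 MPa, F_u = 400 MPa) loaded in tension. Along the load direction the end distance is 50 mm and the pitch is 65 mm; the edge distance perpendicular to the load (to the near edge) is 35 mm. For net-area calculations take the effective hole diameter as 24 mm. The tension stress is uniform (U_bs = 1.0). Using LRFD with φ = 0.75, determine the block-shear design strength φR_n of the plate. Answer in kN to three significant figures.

207 kN

Shear plane L_v = 50 + 3·65 = 245 mm; A_gv = 245 × 6 = 1470 mm².
A_nv = (245 − 3.5·24) × 6 = 966 mm².
A_nt = (35 − 0.5·24) × 6 = 138 mm².
0.6 F_u A_nv = 231.8 kN; 0.6 F_y A_gv = 220.5 kN → shear yielding governs the shear term.
R_n = 220.5 + 1.0 × 400 × 138 / 1000 = 275.7 kN.
Design strength φR_n = 0.75 × 275.7 = 207 kN.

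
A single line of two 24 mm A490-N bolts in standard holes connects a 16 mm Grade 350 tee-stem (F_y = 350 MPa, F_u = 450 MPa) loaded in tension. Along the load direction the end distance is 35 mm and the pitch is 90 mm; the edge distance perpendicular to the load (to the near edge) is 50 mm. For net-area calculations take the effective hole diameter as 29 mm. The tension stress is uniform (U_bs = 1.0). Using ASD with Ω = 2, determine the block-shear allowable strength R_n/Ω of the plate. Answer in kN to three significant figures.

Shear plane L_v = 35 + 1·90 = 125 mm; A_gv = 125 × 16 = 2000 mm².
A_nv = (125 − 1.5·29) × 16 = 1304 mm².
A_nt = (50 − 0.5·29) × 16 = 568 mm².
0.6 F_u A_nv = 352.1 kN; 0.6 F_y A_gv = 420 kN → shear rupture governs the shear term.
R_n = 352.1 + 1.0 × 450 × 568 / 1000 = 607.7 kN.
Allowable strength R_n/Ω = 607.7 / 2 = 304 kN.

304 kN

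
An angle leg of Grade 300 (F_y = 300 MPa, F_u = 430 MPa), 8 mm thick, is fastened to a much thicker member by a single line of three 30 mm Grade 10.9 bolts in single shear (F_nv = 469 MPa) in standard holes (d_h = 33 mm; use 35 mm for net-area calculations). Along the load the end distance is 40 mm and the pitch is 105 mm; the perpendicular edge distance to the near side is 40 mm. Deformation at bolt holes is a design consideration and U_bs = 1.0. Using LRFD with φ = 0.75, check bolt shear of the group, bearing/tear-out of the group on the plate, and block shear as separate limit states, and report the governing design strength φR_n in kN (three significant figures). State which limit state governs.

Bolt shear: A_b = π·30²/4 = 706.9 mm²; R_n = 469 × 706.9 × 3 × 1 / 1000 = 994.5 kN → 0.75 × 994.5 = 746 kN.
Bearing: edge l_c = 23.5, r_n = 97.01 kN; interior l_c = 72, r_n = 247.7 kN; R_n = 97.01 + 2·247.7 = 592.4 kN → 444 kN.
Block shear: A_gv = 2000, A_nv = 1300, A_nt = 180 mm²; R_n = min(0.6F_uA_nv, 0.6F_yA_gv) + U_bs·F_u·A_nt = 412.8 kN → 310 kN.
Block shear governs: 310 kN.

310 kN (block shear governs)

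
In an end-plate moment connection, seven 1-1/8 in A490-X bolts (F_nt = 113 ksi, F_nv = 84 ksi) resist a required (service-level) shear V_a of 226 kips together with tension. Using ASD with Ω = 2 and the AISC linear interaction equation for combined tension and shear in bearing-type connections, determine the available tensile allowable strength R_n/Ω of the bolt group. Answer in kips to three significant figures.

A_b = π·1.125²/4 = 0.994 in²; f_rv = 226 / (7 × 0.994) = 32.48 ksi.
F'_nt = 1.3 F_nt − (Ω F_nt / F_nv) f_rv = 1.3·113 − (2·113/84)·32.48 = 59.51 ksi, capped at F_nt → F'_nt = 59.51 ksi.
R_n = F'_nt · A_b · n = 59.51 × 0.994 × 7 = 414.1 kips.
Allowable strength R_n/Ω = 414.1 / 2 = 207 kips.

207 kips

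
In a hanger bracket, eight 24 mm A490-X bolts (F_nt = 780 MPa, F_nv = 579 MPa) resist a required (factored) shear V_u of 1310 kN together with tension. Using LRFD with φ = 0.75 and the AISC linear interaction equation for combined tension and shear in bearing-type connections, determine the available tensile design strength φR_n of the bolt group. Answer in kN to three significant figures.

988 kN

A_b = π·24²/4 = 452.4 mm²; f_rv = 1310 × 1000 / (8 × 452.4) = 362 MPa.
F'_nt = 1.3 F_nt − (F_nt / φF_nv) f_rv = 1.3·780 − (780/(0.75·579))·362 = 363.8 MPa, capped at F_nt → F'_nt = 363.8 MPa.
R_n = F'_nt · A_b · n = 363.8 × 452.4 × 8 / 1000 = 1317 kN.
Design strength φR_n = 0.75 × 1317 = 988 kN.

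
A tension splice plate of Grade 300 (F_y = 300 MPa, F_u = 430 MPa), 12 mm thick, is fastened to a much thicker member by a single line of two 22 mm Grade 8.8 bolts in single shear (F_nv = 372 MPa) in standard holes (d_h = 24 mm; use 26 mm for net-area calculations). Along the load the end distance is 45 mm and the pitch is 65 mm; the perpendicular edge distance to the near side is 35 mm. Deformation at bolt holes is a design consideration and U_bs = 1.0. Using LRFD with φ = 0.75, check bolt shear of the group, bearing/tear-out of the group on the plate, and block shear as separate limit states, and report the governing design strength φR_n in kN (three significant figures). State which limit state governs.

212 kN (bolt shear governs)

Bolt shear: A_b = π·22²/4 = 380.1 mm²; R_n = 372 × 380.1 × 2 × 1 / 1000 = 282.8 kN → 0.75 × 282.8 = 212 kN.
Bearing: edge l_c = 33, r_n = 204.3 kN; interior l_c = 41, r_n = 253.9 kN; R_n = 204.3 + 1·253.9 = 458.2 kN → 344 kN.
Block shear: A_gv = 1320, A_nv = 852, A_nt = 264 mm²; R_n = min(0.6F_uA_nv, 0.6F_yA_gv) + U_bs·F_u·A_nt = 333.3 kN → 250 kN.
Bolt shear governs: 212 kN.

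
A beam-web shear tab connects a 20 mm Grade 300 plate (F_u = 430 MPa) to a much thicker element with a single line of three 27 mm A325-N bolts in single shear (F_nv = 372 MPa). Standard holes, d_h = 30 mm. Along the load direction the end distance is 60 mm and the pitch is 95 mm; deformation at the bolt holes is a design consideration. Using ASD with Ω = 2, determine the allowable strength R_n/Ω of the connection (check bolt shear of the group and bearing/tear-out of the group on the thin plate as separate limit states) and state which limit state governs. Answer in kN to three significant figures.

319 kN (bolt shear governs)

Bolt shear: A_b = π·27²/4 = 572.6 mm²; R_n = 372 × 572.6 × 3 × 1 / 1000 = 639 kN → 639 / 2 = 319 kN.
Bearing (1.2 l_c t F_u ≤ 2.4 d t F_u): upper limit = 2.4·27·20·430 / 1000 = 557.3 kN.
  Edge l_c = 60 − 30/2 = 45 → r_n = 464.4 kN; interior l_c = 95 − 30 = 65 → r_n = 557.3 kN.
  R_n,bearing = 1·464.4 + 2·557.3 = 1579 kN → 1579 / 2 = 789 kN.
Bolt shear governs: 319 kN.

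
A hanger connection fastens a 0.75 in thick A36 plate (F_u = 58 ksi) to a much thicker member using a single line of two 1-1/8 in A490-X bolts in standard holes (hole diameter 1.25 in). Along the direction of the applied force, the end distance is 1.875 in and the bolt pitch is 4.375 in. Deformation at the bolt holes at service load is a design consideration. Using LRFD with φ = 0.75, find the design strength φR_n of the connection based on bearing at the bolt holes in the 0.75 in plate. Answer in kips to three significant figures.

137 kips

Per bolt r_n = 1.2 l_c t F_u ≤ 2.4 d t F_u; upper limit = 2.4 × 1.125 × 0.75 × 58 = 117.4 kips.
Edge bolt: l_c = 1.875 − 1.25/2 = 1.25 in → 1.2 × 1.25 × 0.75 × 58 = 65.25 → r_n = 65.25 kips.
Interior bolts: l_c = 4.375 − 1.25 = 3.125 in → 1.2 × 3.125 × 0.75 × 58 = 163.1 → r_n = 117.4 kips.
R_n = 1 × 65.25 + 1 × 117.4 = 182.7 kips.
Design strength φR_n = 0.75 × 182.7 = 137 kips.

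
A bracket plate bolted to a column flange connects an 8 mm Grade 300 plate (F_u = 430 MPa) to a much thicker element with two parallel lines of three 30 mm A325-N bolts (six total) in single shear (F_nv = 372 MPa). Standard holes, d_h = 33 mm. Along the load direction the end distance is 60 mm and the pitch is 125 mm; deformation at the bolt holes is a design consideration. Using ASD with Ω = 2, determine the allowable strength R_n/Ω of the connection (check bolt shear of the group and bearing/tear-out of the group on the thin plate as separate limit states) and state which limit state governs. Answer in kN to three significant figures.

Bolt shear: A_b = π·30²/4 = 706.9 mm²; R_n = 372 × 706.9 × 6 × 1 / 1000 = 1578 kN → 1578 / 2 = 789 kN.
Bearing (1.2 l_c t F_u ≤ 2.4 d t F_u): upper limit = 2.4·30·8·430 / 1000 = 247.7 kN.
  Edge l_c = 60 − 33/2 = 43.5 → r_n = 179.6 kN; interior l_c = 125 − 33 = 92 → r_n = 247.7 kN.
  R_n,bearing = 2·179.6 + 4·247.7 = 1350 kN → 1350 / 2 = 675 kN.
Bearing governs: 675 kN.

675 kN (bearing governs)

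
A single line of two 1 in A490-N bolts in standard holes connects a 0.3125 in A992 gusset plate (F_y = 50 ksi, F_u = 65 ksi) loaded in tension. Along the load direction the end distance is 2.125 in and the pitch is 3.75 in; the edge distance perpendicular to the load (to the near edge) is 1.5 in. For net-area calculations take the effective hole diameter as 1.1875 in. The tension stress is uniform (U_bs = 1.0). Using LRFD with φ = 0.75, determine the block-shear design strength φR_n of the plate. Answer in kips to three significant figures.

Shear plane L_v = 2.125 + 1·3.75 = 5.875 in; A_gv = 5.875 × 0.3125 = 1.836 in².
A_nv = (5.875 − 1.5·1.1875) × 0.3125 = 1.279 in².
A_nt = (1.5 − 0.5·1.1875) × 0.3125 = 0.2832 in².
0.6 F_u A_nv = 49.89 kips; 0.6 F_y A_gv = 55.08 kips → shear rupture governs the shear term.
R_n = 49.89 + 1.0 × 65 × 0.2832 = 68.3 kips.
Design strength φR_n = 0.75 × 68.3 = 51.2 kips.

51.2 kips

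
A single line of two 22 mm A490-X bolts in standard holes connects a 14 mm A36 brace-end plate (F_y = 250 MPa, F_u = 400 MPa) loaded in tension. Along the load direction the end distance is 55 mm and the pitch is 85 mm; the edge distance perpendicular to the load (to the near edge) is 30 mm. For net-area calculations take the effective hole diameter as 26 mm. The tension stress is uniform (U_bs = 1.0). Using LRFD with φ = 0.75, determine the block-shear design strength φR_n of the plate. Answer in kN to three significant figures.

292 kN

Shear plane L_v = 55 + 1·85 = 140 mm; A_gv = 140 × 14 = 1960 mm².
A_nv = (140 − 1.5·26) × 14 = 1414 mm².
A_nt = (30 − 0.5·26) × 14 = 238 mm².
0.6 F_u A_nv = 339.4 kN; 0.6 F_y A_gv = 294 kN → shear yielding governs the shear term.
R_n = 294 + 1.0 × 400 × 238 / 1000 = 389.2 kN.
Design strength φR_n = 0.75 × 389.2 = 292 kN.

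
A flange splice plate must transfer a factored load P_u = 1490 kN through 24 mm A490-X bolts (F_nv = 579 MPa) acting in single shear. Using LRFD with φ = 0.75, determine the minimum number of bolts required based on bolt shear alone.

A_b = π·24²/4 = 452.4 mm².
Per-bolt design strength φR_n = 0.75 × 579 × 452.4 × 1 / 1000 = 196.5 kN.
n ≥ 1490 / 196.5 = 7.585 → use 8 bolts.

8 bolts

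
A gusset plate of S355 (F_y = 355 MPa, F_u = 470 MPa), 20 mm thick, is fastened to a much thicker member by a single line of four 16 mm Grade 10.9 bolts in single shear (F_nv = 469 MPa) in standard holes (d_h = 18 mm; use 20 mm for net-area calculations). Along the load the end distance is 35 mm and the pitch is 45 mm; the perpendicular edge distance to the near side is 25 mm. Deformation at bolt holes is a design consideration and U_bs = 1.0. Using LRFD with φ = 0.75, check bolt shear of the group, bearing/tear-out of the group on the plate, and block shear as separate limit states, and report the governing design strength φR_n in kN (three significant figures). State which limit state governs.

283 kN (bolt shear governs)

Bolt shear: A_b = π·16²/4 = 201.1 mm²; R_n = 469 × 201.1 × 4 × 1 / 1000 = 377.2 kN → 0.75 × 377.2 = 283 kN.
Bearing: edge l_c = 26, r_n = 293.3 kN; interior l_c = 27, r_n = 304.6 kN; R_n = 293.3 + 3·304.6 = 1207 kN → 905 kN.
Block shear: A_gv = 3400, A_nv = 2000, A_nt = 300 mm²; R_n = min(0.6F_uA_nv, 0.6F_yA_gv) + U_bs·F_u·A_nt = 705 kN → 529 kN.
Bolt shear governs: 283 kN.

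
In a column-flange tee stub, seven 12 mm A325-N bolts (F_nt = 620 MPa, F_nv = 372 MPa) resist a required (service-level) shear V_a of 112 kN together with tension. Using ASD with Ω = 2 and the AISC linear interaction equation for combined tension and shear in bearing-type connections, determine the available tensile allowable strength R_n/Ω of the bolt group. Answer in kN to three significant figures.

132 kN

A_b = π·12²/4 = 113.1 mm²; f_rv = 112 × 1000 / (7 × 113.1) = 141.5 MPa.
F'_nt = 1.3 F_nt − (Ω F_nt / F_nv) f_rv = 1.3·620 − (2·620/372)·141.5 = 334.4 MPa, capped at F_nt → F'_nt = 334.4 MPa.
R_n = F'_nt · A_b · n = 334.4 × 113.1 × 7 / 1000 = 264.8 kN.
Allowable strength R_n/Ω = 264.8 / 2 = 132 kN.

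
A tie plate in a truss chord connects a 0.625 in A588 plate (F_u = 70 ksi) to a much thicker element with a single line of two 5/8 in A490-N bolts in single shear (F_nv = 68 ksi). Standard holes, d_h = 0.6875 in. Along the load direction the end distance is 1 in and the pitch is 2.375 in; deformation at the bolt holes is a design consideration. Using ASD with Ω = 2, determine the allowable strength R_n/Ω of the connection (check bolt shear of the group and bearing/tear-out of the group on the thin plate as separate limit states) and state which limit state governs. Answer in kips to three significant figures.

20.9 kips (bolt shear governs)

Bolt shear: A_b = π·0.625²/4 = 0.3068 in²; R_n = 68 × 0.3068 × 2 × 1 = 41.72 kips → 41.72 / 2 = 20.9 kips.
Bearing (1.2 l_c t F_u ≤ 2.4 d t F_u): upper limit = 2.4·0.625·0.625·70 = 65.62 kips.
  Edge l_c = 1 − 0.6875/2 = 0.6562 → r_n = 34.45 kips; interior l_c = 2.375 − 0.6875 = 1.688 → r_n = 65.62 kips.
  R_n,bearing = 1·34.45 + 1·65.62 = 100.1 kips → 100.1 / 2 = 50 kips.
Bolt shear governs: 20.9 kips.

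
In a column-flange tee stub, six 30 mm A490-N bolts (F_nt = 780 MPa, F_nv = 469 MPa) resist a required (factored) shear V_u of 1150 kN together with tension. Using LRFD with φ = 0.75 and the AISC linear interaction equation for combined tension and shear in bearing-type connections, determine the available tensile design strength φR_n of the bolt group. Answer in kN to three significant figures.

1310 kN

A_b = π·30²/4 = 706.9 mm²; f_rv = 1150 × 1000 / (6 × 706.9) = 271.2 MPa.
F'_nt = 1.3 F_nt − (F_nt / φF_nv) f_rv = 1.3·780 − (780/(0.75·469))·271.2 = 412.7 MPa, capped at F_nt → F'_nt = 412.7 MPa.
R_n = F'_nt · A_b · n = 412.7 × 706.9 × 6 / 1000 = 1750 kN.
Design strength φR_n = 0.75 × 1750 = 1310 kN.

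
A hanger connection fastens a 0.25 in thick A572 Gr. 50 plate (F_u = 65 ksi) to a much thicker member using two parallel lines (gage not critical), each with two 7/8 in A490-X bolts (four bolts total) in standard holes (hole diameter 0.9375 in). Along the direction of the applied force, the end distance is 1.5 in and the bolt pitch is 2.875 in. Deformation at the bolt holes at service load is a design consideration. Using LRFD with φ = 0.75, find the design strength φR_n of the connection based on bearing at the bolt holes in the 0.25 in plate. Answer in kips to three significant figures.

81.4 kips

Per bolt r_n = 1.2 l_c t F_u ≤ 2.4 d t F_u; upper limit = 2.4 × 0.875 × 0.25 × 65 = 34.12 kips.
Edge bolt: l_c = 1.5 − 0.9375/2 = 1.031 in → 1.2 × 1.031 × 0.25 × 65 = 20.11 → r_n = 20.11 kips.
Interior bolts: l_c = 2.875 − 0.9375 = 1.938 in → 1.2 × 1.938 × 0.25 × 65 = 37.78 → r_n = 34.12 kips.
R_n = 2 × 20.11 + 2 × 34.12 = 108.5 kips.
Design strength φR_n = 0.75 × 108.5 = 81.4 kips.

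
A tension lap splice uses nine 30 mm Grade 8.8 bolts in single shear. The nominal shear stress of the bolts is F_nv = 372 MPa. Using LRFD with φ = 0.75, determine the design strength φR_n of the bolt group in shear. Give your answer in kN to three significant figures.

1770 kN

A_b = π × 30² / 4 = 706.9 mm².
R_n = F_nv · A_b · n · n_s = 372 × 706.9 × 9 × 1 / 1000 = 2367 kN.
Design strength φR_n = 0.75 × 2367 = 1770 kN.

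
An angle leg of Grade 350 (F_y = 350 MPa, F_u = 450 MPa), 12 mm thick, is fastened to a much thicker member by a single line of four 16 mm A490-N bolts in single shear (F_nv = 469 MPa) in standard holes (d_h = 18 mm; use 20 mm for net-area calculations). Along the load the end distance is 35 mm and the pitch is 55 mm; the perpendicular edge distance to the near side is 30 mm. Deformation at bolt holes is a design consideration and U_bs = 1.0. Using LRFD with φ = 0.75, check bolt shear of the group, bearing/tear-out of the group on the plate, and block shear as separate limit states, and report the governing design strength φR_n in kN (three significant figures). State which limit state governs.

283 kN (bolt shear governs)

Bolt shear: A_b = π·16²/4 = 201.1 mm²; R_n = 469 × 201.1 × 4 × 1 / 1000 = 377.2 kN → 0.75 × 377.2 = 283 kN.
Bearing: edge l_c = 26, r_n = 168.5 kN; interior l_c = 37, r_n = 207.4 kN; R_n = 168.5 + 3·207.4 = 790.6 kN → 593 kN.
Block shear: A_gv = 2400, A_nv = 1560, A_nt = 240 mm²; R_n = min(0.6F_uA_nv, 0.6F_yA_gv) + U_bs·F_u·A_nt = 529.2 kN → 397 kN.
Bolt shear governs: 283 kN.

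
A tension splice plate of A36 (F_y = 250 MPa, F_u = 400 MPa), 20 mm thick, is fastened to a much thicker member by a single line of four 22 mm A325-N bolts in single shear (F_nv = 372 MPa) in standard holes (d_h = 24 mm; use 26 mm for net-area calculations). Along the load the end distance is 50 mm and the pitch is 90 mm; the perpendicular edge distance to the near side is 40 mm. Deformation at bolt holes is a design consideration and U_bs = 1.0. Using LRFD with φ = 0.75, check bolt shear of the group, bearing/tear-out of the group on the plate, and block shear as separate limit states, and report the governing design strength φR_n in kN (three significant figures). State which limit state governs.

Bolt shear: A_b = π·22²/4 = 380.1 mm²; R_n = 372 × 380.1 × 4 × 1 / 1000 = 565.6 kN → 0.75 × 565.6 = 424 kN.
Bearing: edge l_c = 38, r_n = 364.8 kN; interior l_c = 66, r_n = 422.4 kN; R_n = 364.8 + 3·422.4 = 1632 kN → 1220 kN.
Block shear: A_gv = 6400, A_nv = 4580, A_nt = 540 mm²; R_n = min(0.6F_uA_nv, 0.6F_yA_gv) + U_bs·F_u·A_nt = 1176 kN → 882 kN.
Bolt shear governs: 424 kN.

424 kN (bolt shear governs)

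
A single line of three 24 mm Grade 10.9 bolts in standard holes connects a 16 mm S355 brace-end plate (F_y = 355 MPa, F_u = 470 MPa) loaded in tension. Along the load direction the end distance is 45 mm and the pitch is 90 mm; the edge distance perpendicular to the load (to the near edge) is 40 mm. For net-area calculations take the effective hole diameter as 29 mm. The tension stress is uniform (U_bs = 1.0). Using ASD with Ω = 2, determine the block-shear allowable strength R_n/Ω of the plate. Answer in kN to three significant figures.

440 kN

Shear plane L_v = 45 + 2·90 = 225 mm; A_gv = 225 × 16 = 3600 mm².
A_nv = (225 − 2.5·29) × 16 = 2440 mm².
A_nt = (40 − 0.5·29) × 16 = 408 mm².
0.6 F_u A_nv = 688.1 kN; 0.6 F_y A_gv = 766.8 kN → shear rupture governs the shear term.
R_n = 688.1 + 1.0 × 470 × 408 / 1000 = 879.8 kN.
Allowable strength R_n/Ω = 879.8 / 2 = 440 kN.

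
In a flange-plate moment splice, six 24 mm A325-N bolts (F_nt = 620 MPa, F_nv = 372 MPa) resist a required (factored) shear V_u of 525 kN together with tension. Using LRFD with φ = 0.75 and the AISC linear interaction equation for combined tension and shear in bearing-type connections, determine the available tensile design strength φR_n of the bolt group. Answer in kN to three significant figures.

A_b = π·24²/4 = 452.4 mm²; f_rv = 525 × 1000 / (6 × 452.4) = 193.4 MPa.
F'_nt = 1.3 F_nt − (F_nt / φF_nv) f_rv = 1.3·620 − (620/(0.75·372))·193.4 = 376.2 MPa, capped at F_nt → F'_nt = 376.2 MPa.
R_n = F'_nt · A_b · n = 376.2 × 452.4 × 6 / 1000 = 1021 kN.
Design strength φR_n = 0.75 × 1021 = 766 kN.

766 kN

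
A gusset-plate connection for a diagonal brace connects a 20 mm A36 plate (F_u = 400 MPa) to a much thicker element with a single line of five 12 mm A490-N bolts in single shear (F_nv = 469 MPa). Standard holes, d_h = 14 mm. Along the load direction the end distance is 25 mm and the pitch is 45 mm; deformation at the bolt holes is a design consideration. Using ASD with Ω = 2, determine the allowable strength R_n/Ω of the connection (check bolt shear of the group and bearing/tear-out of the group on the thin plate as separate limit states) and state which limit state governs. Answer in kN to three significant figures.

Bolt shear: A_b = π·12²/4 = 113.1 mm²; R_n = 469 × 113.1 × 5 × 1 / 1000 = 265.2 kN → 265.2 / 2 = 133 kN.
Bearing (1.2 l_c t F_u ≤ 2.4 d t F_u): upper limit = 2.4·12·20·400 / 1000 = 230.4 kN.
  Edge l_c = 25 − 14/2 = 18 → r_n = 172.8 kN; interior l_c = 45 − 14 = 31 → r_n = 230.4 kN.
  R_n,bearing = 1·172.8 + 4·230.4 = 1094 kN → 1094 / 2 = 547 kN.
Bolt shear governs: 133 kN.

133 kN (bolt shear governs)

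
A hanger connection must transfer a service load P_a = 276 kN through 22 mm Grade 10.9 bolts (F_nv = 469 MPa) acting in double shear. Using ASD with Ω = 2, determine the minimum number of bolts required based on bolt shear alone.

2 bolts

A_b = π·22²/4 = 380.1 mm².
Per-bolt allowable strength R_n/Ω = 469 × 380.1 × 2 / 1000 / 2 = 178.3 kN.
n ≥ 276 / 178.3 = 1.548 → use 2 bolts.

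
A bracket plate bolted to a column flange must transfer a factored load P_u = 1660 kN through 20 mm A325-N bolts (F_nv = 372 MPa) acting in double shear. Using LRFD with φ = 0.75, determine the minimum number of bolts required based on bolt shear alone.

10 bolts

A_b = π·20²/4 = 314.2 mm².
Per-bolt design strength φR_n = 0.75 × 372 × 314.2 × 2 / 1000 = 175.3 kN.
n ≥ 1660 / 175.3 = 9.469 → use 10 bolts.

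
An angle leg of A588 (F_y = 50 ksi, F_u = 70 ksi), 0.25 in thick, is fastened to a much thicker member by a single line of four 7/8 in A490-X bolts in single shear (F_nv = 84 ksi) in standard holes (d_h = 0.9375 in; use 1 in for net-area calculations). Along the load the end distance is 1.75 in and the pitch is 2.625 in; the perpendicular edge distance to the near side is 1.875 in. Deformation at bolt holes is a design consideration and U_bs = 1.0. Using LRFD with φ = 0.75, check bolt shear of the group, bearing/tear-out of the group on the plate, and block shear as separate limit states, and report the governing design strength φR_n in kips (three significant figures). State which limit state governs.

Bolt shear: A_b = π·0.875²/4 = 0.6013 in²; R_n = 84 × 0.6013 × 4 × 1 = 202 kips → 0.75 × 202 = 152 kips.
Bearing: edge l_c = 1.281, r_n = 26.91 kips; interior l_c = 1.688, r_n = 35.44 kips; R_n = 26.91 + 3·35.44 = 133.2 kips → 99.9 kips.
Block shear: A_gv = 2.406, A_nv = 1.531, A_nt = 0.3438 in²; R_n = min(0.6F_uA_nv, 0.6F_yA_gv) + U_bs·F_u·A_nt = 88.38 kips → 66.3 kips.
Block shear governs: 66.3 kips.

66.3 kips (block shear governs)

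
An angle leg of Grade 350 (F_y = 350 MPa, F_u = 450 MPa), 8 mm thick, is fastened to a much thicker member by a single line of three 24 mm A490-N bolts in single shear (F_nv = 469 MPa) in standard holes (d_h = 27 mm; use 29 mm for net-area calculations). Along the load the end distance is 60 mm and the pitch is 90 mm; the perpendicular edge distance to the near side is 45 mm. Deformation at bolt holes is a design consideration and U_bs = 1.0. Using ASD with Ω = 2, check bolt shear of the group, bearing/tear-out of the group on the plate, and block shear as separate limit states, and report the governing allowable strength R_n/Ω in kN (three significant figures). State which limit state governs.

Bolt shear: A_b = π·24²/4 = 452.4 mm²; R_n = 469 × 452.4 × 3 × 1 / 1000 = 636.5 kN → 636.5 / 2 = 318 kN.
Bearing: edge l_c = 46.5, r_n = 200.9 kN; interior l_c = 63, r_n = 207.4 kN; R_n = 200.9 + 2·207.4 = 615.6 kN → 308 kN.
Block shear: A_gv = 1920, A_nv = 1340, A_nt = 244 mm²; R_n = min(0.6F_uA_nv, 0.6F_yA_gv) + U_bs·F_u·A_nt = 471.6 kN → 236 kN.
Block shear governs: 236 kN.

236 kN (block shear governs)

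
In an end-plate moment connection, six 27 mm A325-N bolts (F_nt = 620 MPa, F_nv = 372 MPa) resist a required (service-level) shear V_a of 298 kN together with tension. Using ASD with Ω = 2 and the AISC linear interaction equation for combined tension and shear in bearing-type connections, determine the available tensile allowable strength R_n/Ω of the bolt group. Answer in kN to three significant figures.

888 kN

A_b = π·27²/4 = 572.6 mm²; f_rv = 298 × 1000 / (6 × 572.6) = 86.75 MPa.
F'_nt = 1.3 F_nt − (Ω F_nt / F_nv) f_rv = 1.3·620 − (2·620/372)·86.75 = 516.8 MPa, capped at F_nt → F'_nt = 516.8 MPa.
R_n = F'_nt · A_b · n = 516.8 × 572.6 × 6 / 1000 = 1776 kN.
Allowable strength R_n/Ω = 1776 / 2 = 888 kN.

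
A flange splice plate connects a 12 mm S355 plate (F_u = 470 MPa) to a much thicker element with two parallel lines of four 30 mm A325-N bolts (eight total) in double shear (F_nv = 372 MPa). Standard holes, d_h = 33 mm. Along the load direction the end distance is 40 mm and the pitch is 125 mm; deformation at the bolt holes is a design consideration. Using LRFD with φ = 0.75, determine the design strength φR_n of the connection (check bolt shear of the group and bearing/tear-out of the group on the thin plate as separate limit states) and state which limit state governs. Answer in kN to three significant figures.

2070 kN (bearing governs)

Bolt shear: A_b = π·30²/4 = 706.9 mm²; R_n = 372 × 706.9 × 8 × 2 / 1000 = 4207 kN → 0.75 × 4207 = 3160 kN.
Bearing (1.2 l_c t F_u ≤ 2.4 d t F_u): upper limit = 2.4·30·12·470 / 1000 = 406.1 kN.
  Edge l_c = 40 − 33/2 = 23.5 → r_n = 159 kN; interior l_c = 125 − 33 = 92 → r_n = 406.1 kN.
  R_n,bearing = 2·159 + 6·406.1 = 2755 kN → 0.75 × 2755 = 2070 kN.
Bearing governs: 2070 kN.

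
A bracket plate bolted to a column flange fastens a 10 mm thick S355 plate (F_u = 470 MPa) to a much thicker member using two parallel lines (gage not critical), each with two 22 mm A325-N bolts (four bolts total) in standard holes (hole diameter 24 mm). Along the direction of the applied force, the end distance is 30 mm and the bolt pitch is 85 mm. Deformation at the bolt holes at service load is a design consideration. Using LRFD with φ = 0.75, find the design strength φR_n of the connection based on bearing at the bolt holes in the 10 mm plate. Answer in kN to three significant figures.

525 kN

Per bolt r_n = 1.2 l_c t F_u ≤ 2.4 d t F_u; upper limit = 2.4 × 22 × 10 × 470 / 1000 = 248.2 kN.
Edge bolt: l_c = 30 − 24/2 = 18 mm → 1.2 × 18 × 10 × 470 / 1000 = 101.5 → r_n = 101.5 kN.
Interior bolts: l_c = 85 − 24 = 61 mm → 1.2 × 61 × 10 × 470 / 1000 = 344 → r_n = 248.2 kN.
R_n = 2 × 101.5 + 2 × 248.2 = 699.4 kN.
Design strength φR_n = 0.75 × 699.4 = 525 kN.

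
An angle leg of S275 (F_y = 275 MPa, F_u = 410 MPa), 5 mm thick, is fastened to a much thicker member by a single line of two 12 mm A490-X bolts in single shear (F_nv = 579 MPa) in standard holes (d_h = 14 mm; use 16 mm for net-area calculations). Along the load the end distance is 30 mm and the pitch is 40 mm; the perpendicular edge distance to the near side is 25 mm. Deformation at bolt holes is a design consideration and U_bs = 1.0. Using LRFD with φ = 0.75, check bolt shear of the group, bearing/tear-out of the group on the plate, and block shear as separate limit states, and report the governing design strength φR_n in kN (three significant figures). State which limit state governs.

68.6 kN (block shear governs)

Bolt shear: A_b = π·12²/4 = 113.1 mm²; R_n = 579 × 113.1 × 2 × 1 / 1000 = 131 kN → 0.75 × 131 = 98.2 kN.
Bearing: edge l_c = 23, r_n = 56.58 kN; interior l_c = 26, r_n = 59.04 kN; R_n = 56.58 + 1·59.04 = 115.6 kN → 86.7 kN.
Block shear: A_gv = 350, A_nv = 230, A_nt = 85 mm²; R_n = min(0.6F_uA_nv, 0.6F_yA_gv) + U_bs·F_u·A_nt = 91.43 kN → 68.6 kN.
Block shear governs: 68.6 kN.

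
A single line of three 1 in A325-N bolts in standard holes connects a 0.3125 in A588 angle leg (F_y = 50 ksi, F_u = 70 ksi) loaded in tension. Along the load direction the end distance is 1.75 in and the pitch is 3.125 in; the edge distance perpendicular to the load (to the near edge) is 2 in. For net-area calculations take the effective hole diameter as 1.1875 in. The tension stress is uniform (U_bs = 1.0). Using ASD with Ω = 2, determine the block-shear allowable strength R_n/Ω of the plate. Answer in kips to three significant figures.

48.4 kips

Shear plane L_v = 1.75 + 2·3.125 = 8 in; A_gv = 8 × 0.3125 = 2.5 in².
A_nv = (8 − 2.5·1.1875) × 0.3125 = 1.572 in².
A_nt = (2 − 0.5·1.1875) × 0.3125 = 0.4395 in².
0.6 F_u A_nv = 66.04 kips; 0.6 F_y A_gv = 75 kips → shear rupture governs the shear term.
R_n = 66.04 + 1.0 × 70 × 0.4395 = 96.8 kips.
Allowable strength R_n/Ω = 96.8 / 2 = 48.4 kips.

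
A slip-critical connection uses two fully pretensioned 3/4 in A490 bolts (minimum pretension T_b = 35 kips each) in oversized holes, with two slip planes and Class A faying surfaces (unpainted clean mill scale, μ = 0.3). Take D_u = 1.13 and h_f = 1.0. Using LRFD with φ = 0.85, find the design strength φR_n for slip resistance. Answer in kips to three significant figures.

40.3 kips

R_n = μ · D_u · h_f · T_b · n_s · n_b = 0.3 × 1.13 × 1.0 × 35 × 2 × 2 = 47.46 kips.
Design strength φR_n = 0.85 × 47.46 = 40.3 kips.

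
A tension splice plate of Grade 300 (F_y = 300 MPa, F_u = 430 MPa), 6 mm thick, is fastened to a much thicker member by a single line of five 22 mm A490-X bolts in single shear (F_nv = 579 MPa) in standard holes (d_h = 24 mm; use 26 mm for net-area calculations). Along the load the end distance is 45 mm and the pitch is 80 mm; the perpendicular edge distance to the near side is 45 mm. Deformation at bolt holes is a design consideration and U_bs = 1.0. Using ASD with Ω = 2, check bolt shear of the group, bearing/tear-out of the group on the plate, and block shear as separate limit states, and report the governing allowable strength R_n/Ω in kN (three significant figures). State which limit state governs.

233 kN (block shear governs)

Bolt shear: A_b = π·22²/4 = 380.1 mm²; R_n = 579 × 380.1 × 5 × 1 / 1000 = 1100 kN → 1100 / 2 = 550 kN.
Bearing: edge l_c = 33, r_n = 102.2 kN; interior l_c = 56, r_n = 136.2 kN; R_n = 102.2 + 4·136.2 = 647.1 kN → 324 kN.
Block shear: A_gv = 2190, A_nv = 1488, A_nt = 192 mm²; R_n = min(0.6F_uA_nv, 0.6F_yA_gv) + U_bs·F_u·A_nt = 466.5 kN → 233 kN.
Block shear governs: 233 kN.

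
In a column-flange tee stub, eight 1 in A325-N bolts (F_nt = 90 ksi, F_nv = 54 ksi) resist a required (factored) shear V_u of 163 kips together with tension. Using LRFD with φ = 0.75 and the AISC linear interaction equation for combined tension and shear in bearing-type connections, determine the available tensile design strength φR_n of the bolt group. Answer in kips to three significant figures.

280 kips

A_b = π·1²/4 = 0.7854 in²; f_rv = 163 / (8 × 0.7854) = 25.94 ksi.
F'_nt = 1.3 F_nt − (F_nt / φF_nv) f_rv = 1.3·90 − (90/(0.75·54))·25.94 = 59.35 ksi, capped at F_nt → F'_nt = 59.35 ksi.
R_n = F'_nt · A_b · n = 59.35 × 0.7854 × 8 = 372.9 kips.
Design strength φR_n = 0.75 × 372.9 = 280 kips.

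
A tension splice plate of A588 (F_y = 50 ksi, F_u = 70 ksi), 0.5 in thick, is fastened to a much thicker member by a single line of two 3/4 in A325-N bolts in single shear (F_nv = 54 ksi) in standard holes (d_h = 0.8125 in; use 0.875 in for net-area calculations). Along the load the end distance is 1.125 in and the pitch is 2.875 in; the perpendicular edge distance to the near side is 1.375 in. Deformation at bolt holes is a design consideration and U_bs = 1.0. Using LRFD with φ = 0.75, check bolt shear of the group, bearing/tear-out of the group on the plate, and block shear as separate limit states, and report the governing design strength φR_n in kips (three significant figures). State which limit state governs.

Bolt shear: A_b = π·0.75²/4 = 0.4418 in²; R_n = 54 × 0.4418 × 2 × 1 = 47.71 kips → 0.75 × 47.71 = 35.8 kips.
Bearing: edge l_c = 0.7188, r_n = 30.19 kips; interior l_c = 2.062, r_n = 63 kips; R_n = 30.19 + 1·63 = 93.19 kips → 69.9 kips.
Block shear: A_gv = 2, A_nv = 1.344, A_nt = 0.4688 in²; R_n = min(0.6F_uA_nv, 0.6F_yA_gv) + U_bs·F_u·A_nt = 89.25 kips → 66.9 kips.
Bolt shear governs: 35.8 kips.

35.8 kips (bolt shear governs)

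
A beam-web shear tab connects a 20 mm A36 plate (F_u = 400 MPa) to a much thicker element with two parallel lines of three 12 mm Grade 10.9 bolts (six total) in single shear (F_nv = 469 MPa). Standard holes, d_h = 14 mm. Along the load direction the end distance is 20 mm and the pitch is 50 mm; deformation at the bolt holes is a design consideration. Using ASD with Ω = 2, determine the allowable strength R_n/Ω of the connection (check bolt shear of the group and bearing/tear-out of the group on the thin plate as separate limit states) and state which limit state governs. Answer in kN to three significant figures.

159 kN (bolt shear governs)

Bolt shear: A_b = π·12²/4 = 113.1 mm²; R_n = 469 × 113.1 × 6 × 1 / 1000 = 318.3 kN → 318.3 / 2 = 159 kN.
Bearing (1.2 l_c t F_u ≤ 2.4 d t F_u): upper limit = 2.4·12·20·400 / 1000 = 230.4 kN.
  Edge l_c = 20 − 14/2 = 13 → r_n = 124.8 kN; interior l_c = 50 − 14 = 36 → r_n = 230.4 kN.
  R_n,bearing = 2·124.8 + 4·230.4 = 1171 kN → 1171 / 2 = 586 kN.
Bolt shear governs: 159 kN.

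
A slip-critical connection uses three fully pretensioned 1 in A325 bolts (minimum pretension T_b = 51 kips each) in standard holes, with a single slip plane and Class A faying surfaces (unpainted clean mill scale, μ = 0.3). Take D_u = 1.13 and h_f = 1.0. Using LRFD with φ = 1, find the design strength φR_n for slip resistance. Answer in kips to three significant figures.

51.9 kips

R_n = μ · D_u · h_f · T_b · n_s · n_b = 0.3 × 1.13 × 1.0 × 51 × 1 × 3 = 51.87 kips.
Design strength φR_n = 1 × 51.87 = 51.9 kips.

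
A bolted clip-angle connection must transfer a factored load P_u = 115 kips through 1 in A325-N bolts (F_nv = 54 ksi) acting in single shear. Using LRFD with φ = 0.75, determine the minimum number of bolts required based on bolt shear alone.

A_b = π·1²/4 = 0.7854 in².
Per-bolt design strength φR_n = 0.75 × 54 × 0.7854 × 1 = 31.81 kips.
n ≥ 115 / 31.81 = 3.615 → use 4 bolts.

4 bolts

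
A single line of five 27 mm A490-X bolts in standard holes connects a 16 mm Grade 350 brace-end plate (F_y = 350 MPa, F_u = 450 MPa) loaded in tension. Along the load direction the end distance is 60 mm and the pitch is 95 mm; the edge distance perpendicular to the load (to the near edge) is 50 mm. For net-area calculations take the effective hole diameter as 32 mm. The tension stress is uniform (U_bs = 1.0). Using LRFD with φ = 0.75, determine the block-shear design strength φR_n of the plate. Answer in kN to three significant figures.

1140 kN

Shear plane L_v = 60 + 4·95 = 440 mm; A_gv = 440 × 16 = 7040 mm².
A_nv = (440 − 4.5·32) × 16 = 4736 mm².
A_nt = (50 − 0.5·32) × 16 = 544 mm².
0.6 F_u A_nv = 1279 kN; 0.6 F_y A_gv = 1478 kN → shear rupture governs the shear term.
R_n = 1279 + 1.0 × 450 × 544 / 1000 = 1524 kN.
Design strength φR_n = 0.75 × 1524 = 1140 kN.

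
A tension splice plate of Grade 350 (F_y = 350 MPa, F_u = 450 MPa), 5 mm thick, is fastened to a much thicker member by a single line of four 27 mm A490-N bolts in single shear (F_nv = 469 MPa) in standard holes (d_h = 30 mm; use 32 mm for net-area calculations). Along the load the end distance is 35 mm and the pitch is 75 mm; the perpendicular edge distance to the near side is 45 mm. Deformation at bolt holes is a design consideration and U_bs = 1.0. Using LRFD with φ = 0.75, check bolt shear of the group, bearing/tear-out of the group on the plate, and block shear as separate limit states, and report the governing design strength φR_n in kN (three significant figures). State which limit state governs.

Bolt shear: A_b = π·27²/4 = 572.6 mm²; R_n = 469 × 572.6 × 4 × 1 / 1000 = 1074 kN → 0.75 × 1074 = 806 kN.
Bearing: edge l_c = 20, r_n = 54 kN; interior l_c = 45, r_n = 121.5 kN; R_n = 54 + 3·121.5 = 418.5 kN → 314 kN.
Block shear: A_gv = 1300, A_nv = 740, A_nt = 145 mm²; R_n = min(0.6F_uA_nv, 0.6F_yA_gv) + U_bs·F_u·A_nt = 265.1 kN → 199 kN.
Block shear governs: 199 kN.

199 kN (block shear governs)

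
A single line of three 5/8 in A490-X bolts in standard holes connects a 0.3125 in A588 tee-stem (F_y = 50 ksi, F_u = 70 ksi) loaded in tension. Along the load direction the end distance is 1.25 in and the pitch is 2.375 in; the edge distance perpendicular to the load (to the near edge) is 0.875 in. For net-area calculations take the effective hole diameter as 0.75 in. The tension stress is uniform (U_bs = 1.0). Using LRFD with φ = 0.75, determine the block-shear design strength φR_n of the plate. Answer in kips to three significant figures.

Shear plane L_v = 1.25 + 2·2.375 = 6 in; A_gv = 6 × 0.3125 = 1.875 in².
A_nv = (6 − 2.5·0.75) × 0.3125 = 1.289 in².
A_nt = (0.875 − 0.5·0.75) × 0.3125 = 0.1562 in².
0.6 F_u A_nv = 54.14 kips; 0.6 F_y A_gv = 56.25 kips → shear rupture governs the shear term.
R_n = 54.14 + 1.0 × 70 × 0.1562 = 65.08 kips.
Design strength φR_n = 0.75 × 65.08 = 48.8 kips.

48.8 kips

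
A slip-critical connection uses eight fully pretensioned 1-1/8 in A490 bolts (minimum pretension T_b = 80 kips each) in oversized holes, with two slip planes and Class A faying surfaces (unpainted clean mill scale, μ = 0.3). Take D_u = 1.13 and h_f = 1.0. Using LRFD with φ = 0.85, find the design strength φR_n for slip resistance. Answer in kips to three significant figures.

R_n = μ · D_u · h_f · T_b · n_s · n_b = 0.3 × 1.13 × 1.0 × 80 × 2 × 8 = 433.9 kips.
Design strength φR_n = 0.85 × 433.9 = 369 kips.

369 kips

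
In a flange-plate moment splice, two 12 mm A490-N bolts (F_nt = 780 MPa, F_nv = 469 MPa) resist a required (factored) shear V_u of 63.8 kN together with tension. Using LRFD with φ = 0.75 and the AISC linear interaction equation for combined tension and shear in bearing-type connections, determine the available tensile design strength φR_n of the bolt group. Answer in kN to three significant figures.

A_b = π·12²/4 = 113.1 mm²; f_rv = 63.8 × 1000 / (2 × 113.1) = 282.1 MPa.
F'_nt = 1.3 F_nt − (F_nt / φF_nv) f_rv = 1.3·780 − (780/(0.75·469))·282.1 = 388.5 MPa, capped at F_nt → F'_nt = 388.5 MPa.
R_n = F'_nt · A_b · n = 388.5 × 113.1 × 2 / 1000 = 87.89 kN.
Design strength φR_n = 0.75 × 87.89 = 65.9 kN.

65.9 kN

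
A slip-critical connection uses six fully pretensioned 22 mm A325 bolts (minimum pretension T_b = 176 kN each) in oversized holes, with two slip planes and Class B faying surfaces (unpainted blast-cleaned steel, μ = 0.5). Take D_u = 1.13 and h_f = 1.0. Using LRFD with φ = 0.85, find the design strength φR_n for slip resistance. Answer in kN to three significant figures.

R_n = μ · D_u · h_f · T_b · n_s · n_b = 0.5 × 1.13 × 1.0 × 176 × 2 × 6 = 1193 kN.
Design strength φR_n = 0.85 × 1193 = 1010 kN.

1010 kN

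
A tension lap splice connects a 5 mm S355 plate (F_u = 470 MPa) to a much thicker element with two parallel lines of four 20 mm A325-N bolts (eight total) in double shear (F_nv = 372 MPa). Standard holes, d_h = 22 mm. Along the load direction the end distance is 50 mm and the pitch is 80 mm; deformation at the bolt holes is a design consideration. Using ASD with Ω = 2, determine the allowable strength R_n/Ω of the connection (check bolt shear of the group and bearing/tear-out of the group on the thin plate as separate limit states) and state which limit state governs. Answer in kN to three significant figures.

448 kN (bearing governs)

Bolt shear: A_b = π·20²/4 = 314.2 mm²; R_n = 372 × 314.2 × 8 × 2 / 1000 = 1870 kN → 1870 / 2 = 935 kN.
Bearing (1.2 l_c t F_u ≤ 2.4 d t F_u): upper limit = 2.4·20·5·470 / 1000 = 112.8 kN.
  Edge l_c = 50 − 22/2 = 39 → r_n = 110 kN; interior l_c = 80 − 22 = 58 → r_n = 112.8 kN.
  R_n,bearing = 2·110 + 6·112.8 = 896.8 kN → 896.8 / 2 = 448 kN.
Bearing governs: 448 kN.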